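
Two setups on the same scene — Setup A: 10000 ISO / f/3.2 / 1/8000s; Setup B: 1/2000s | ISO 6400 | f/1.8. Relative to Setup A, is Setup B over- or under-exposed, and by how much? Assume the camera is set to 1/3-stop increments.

3 stops brighter

Aperture: f/3.2 → f/2.8 → f/2.5 → f/2.2 → f/2 → f/1.8 — 1 2/3 stops wider (brighter).
Shutter speed: 1/8000 → 1/6400 → 1/5000 → 1/4000 → 1/3200 → 1/2500 → 1/2000 — 2 stops slower (brighter).
ISO: 10000 → 8000 → 6400 — 2/3 stop lower (darker).
Net: +1 2/3 +2 −2/3 = +3 stops.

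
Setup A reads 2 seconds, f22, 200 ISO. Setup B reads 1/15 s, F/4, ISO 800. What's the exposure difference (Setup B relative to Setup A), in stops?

Aperture: f/22 → f/16 → f/11 → f/8 → f/5.6 → f/4 — 5 stops larger aperture (brighter).
Shutter speed: 2 → 1 → 1/2 → 1/4 → 1/8 → 1/15 — 5 stops faster (darker).
ISO: 200 → 400 → 800 — 2 stops raised (brighter).
Net: +5 −5 +2 = +2 stops.

2 stops brighter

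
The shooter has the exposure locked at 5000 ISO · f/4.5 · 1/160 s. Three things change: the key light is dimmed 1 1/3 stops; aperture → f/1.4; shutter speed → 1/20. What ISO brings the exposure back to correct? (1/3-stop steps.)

Scene light: 1 1/3 stops darker.
Aperture: f/4.5 → f/4 → f/3.5 → f/3.2 → f/2.8 → f/2.5 → f/2.2 → f/2 → f/1.8 → f/1.6 → f/1.4 — 3 1/3 stops larger aperture (brighter).
Shutter speed: 1/160 → 1/125 → 1/100 → 1/80 → 1/60 → 1/50 → 1/40 → 1/30 → 1/25 → 1/20 — 3 stops slower (brighter).
Net so far: 5 stops brighter. ISO: 5000 → 4000 → 3200 → 2500 → 2000 → 1600 → 1250 → 1000 → 800 → 640 → 500 → 400 → 320 → 250 → 200 → 160.

ISO 160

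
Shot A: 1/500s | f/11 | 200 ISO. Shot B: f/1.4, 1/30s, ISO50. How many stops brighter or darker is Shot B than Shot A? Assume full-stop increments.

8 stops brighter

Aperture: f/11 → f/8 → f/5.6 → f/4 → f/2.8 → f/2 → f/1.4 — 6 stops wider (brighter).
Shutter speed: 1/500 → 1/250 → 1/125 → 1/60 → 1/30 — 4 stops slower (brighter).
ISO: 200 → 100 → 50 — 2 stops lower (darker).
Net: +6 +4 −2 = +8 stops.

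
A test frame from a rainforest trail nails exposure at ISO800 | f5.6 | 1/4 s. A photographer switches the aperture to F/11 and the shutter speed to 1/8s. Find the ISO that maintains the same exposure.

Aperture: f/5.6 → f/8 → f/11 — 2 stops stopped down (darker).
Shutter speed: 1/4 → 1/8 — 1 stop faster (darker).
Net change so far: 3 stops darker. Offset with the ISO: 800 → 1600 → 3200 → 6400.

ISO 6400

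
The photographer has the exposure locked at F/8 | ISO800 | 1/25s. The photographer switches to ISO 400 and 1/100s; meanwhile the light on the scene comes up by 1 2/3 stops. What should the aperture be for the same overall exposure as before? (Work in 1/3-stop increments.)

Scene light: 1 2/3 stops brighter.
ISO: 800 → 640 → 500 → 400 — 1 stop dropped (darker).
Shutter speed: 1/25 → 1/30 → 1/40 → 1/50 → 1/60 → 1/80 → 1/100 — 2 stops faster (darker).
Net so far: 1 1/3 stops darker. Aperture: f/8 → f/7.1 → f/6.3 → f/5.6 → f/5.

f/5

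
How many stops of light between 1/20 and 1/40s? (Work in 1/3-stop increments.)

1 stop

1/20 → 1/25 → 1/30 → 1/40 — count the steps: 3 third-stops = 1 stop.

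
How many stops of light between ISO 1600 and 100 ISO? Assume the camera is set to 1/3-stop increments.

1600 → 1250 → 1000 → 800 → 640 → 500 → 400 → 320 → 250 → 200 → 160 → 125 → 100 — count the steps: 12 third-stops = 4 stops.

4 stops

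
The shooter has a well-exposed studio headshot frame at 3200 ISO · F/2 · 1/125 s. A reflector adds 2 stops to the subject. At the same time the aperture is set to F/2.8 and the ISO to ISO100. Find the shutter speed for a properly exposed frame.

1/8s

Scene light: 2 stops brighter.
Aperture: f/2 → f/2.8 — 1 stop smaller aperture (darker).
ISO: 3200 → 1600 → 800 → 400 → 200 → 100 — 5 stops dropped (darker).
Net so far: 4 stops darker. Shutter speed: 1/125 → 1/60 → 1/30 → 1/15 → 1/8.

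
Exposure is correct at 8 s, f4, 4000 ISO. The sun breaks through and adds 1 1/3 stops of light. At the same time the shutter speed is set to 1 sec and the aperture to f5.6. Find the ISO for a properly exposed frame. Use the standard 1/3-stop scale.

ISO 25600

Scene light: 1 1/3 stops brighter.
Shutter speed: 8 → 6 → 5 → 4 → 3.2 → 2.5 → 2 → 1.6 → 1.3 → 1 — 3 stops shorter (darker).
Aperture: f/4 → f/4.5 → f/5 → f/5.6 — 1 stop smaller aperture (darker).
Net so far: 2 2/3 stops darker. ISO: 4000 → 5000 → 6400 → 8000 → 10000 → 12800 → 16000 → 20000 → 25600.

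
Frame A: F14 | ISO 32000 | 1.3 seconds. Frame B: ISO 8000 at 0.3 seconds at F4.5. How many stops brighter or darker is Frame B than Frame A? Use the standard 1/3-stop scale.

2/3 stop darker

Aperture: f/14 → f/13 → f/11 → f/10 → f/9 → f/8 → f/7.1 → f/6.3 → f/5.6 → f/5 → f/4.5 — 3 1/3 stops wider (brighter).
Shutter speed: 1.3 → 1 → 0.8 → 0.6 → 0.5 → 0.4 → 0.3 — 2 stops faster (darker).
ISO: 32000 → 25600 → 20000 → 16000 → 12800 → 10000 → 8000 — 2 stops dropped (darker).
Net: +3 1/3 −2 −2 = −2/3 stops.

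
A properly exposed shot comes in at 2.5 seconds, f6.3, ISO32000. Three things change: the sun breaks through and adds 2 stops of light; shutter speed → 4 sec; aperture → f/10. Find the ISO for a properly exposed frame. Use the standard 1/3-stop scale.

Scene light: 2 stops brighter.
Shutter speed: 2.5 → 3.2 → 4 — 2/3 stop slower (brighter).
Aperture: f/6.3 → f/7.1 → f/8 → f/9 → f/10 — 1 1/3 stops narrower (darker).
Net so far: 1 1/3 stops brighter. ISO: 32000 → 25600 → 20000 → 16000 → 12800.

ISO 12800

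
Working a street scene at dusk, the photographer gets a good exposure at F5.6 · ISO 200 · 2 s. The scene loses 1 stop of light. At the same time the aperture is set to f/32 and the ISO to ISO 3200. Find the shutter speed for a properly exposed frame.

8 s

Scene light: 1 stop darker.
Aperture: f/5.6 → f/8 → f/11 → f/16 → f/22 → f/32 — 5 stops stopped down (darker).
ISO: 200 → 400 → 800 → 1600 → 3200 — 4 stops raised (brighter).
Net so far: 2 stops darker. Shutter speed: 2 → 4 → 8.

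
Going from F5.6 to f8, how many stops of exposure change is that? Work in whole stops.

f/5.6 → f/8 — count the steps: 1 stop.

1 stop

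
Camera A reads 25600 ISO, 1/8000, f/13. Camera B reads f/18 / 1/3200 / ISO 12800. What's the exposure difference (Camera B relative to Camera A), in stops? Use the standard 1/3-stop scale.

Aperture: f/13 → f/14 → f/16 → f/18 — 1 stop stopped down (darker).
Shutter speed: 1/8000 → 1/6400 → 1/5000 → 1/4000 → 1/3200 — 1 1/3 stops slower (brighter).
ISO: 25600 → 20000 → 16000 → 12800 — 1 stop dropped (darker).
Net: −1 +1 1/3 −1 = −2/3 stops.

2/3 stop darker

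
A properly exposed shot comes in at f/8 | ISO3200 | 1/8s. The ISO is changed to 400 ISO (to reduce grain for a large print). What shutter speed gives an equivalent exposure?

ISO: 3200 → 1600 → 800 → 400 — 3 stops dropped (darker).
Need 3 stops brighter from the shutter speed: 1/8 → 1/4 → 1/2 → 1.

1 s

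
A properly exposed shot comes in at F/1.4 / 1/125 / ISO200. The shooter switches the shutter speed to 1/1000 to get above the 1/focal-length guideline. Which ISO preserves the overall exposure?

ISO 1600

Shutter speed: 1/125 → 1/250 → 1/500 → 1/1000 — 3 stops faster (darker).
Need 3 stops brighter from the ISO: 200 → 400 → 800 → 1600.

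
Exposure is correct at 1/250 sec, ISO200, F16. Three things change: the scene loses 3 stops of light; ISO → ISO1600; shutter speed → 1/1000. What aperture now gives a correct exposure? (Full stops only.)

f/8

Scene light: 3 stops darker.
ISO: 200 → 400 → 800 → 1600 — 3 stops higher (brighter).
Shutter speed: 1/250 → 1/500 → 1/1000 — 2 stops shorter (darker).
Net so far: 2 stops darker. Aperture: f/16 → f/11 → f/8.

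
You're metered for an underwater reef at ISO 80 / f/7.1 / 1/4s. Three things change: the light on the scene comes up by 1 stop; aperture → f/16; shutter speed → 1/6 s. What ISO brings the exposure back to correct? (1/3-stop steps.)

ISO 320

Scene light: 1 stop brighter.
Aperture: f/7.1 → f/8 → f/9 → f/10 → f/11 → f/13 → f/14 → f/16 — 2 1/3 stops smaller aperture (darker).
Shutter speed: 1/4 → 1/5 → 1/6 — 2/3 stop faster (darker).
Net so far: 2 stops darker. ISO: 80 → 100 → 125 → 160 → 200 → 250 → 320.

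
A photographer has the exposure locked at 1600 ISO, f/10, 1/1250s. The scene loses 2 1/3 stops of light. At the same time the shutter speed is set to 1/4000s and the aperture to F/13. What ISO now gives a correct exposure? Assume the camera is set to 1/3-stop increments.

Scene light: 2 1/3 stops darker.
Shutter speed: 1/1250 → 1/1600 → 1/2000 → 1/2500 → 1/3200 → 1/4000 — 1 2/3 stops shorter (darker).
Aperture: f/10 → f/11 → f/13 — 2/3 stop smaller aperture (darker).
Net so far: 4 2/3 stops darker. ISO: 1600 → 2000 → 2500 → 3200 → 4000 → 5000 → 6400 → 8000 → 10000 → 12800 → 16000 → 20000 → 25600 → 32000 → 40000.

ISO 40000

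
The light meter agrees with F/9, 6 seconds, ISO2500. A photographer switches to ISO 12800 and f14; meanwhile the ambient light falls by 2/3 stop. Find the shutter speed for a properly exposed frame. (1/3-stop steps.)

Scene light: 2/3 stop darker.
ISO: 2500 → 3200 → 4000 → 5000 → 6400 → 8000 → 10000 → 12800 — 2 1/3 stops higher (brighter).
Aperture: f/9 → f/10 → f/11 → f/13 → f/14 — 1 1/3 stops narrower (darker).
Net so far: 1/3 stop brighter. Shutter speed: 6 → 5.

5 s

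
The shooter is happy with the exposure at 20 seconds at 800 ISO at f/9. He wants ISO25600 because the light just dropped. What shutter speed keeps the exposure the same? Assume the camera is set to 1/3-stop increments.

0.6 s

ISO: 800 → 1000 → 1250 → 1600 → 2000 → 2500 → 3200 → 4000 → 5000 → 6400 → 8000 → 10000 → 12800 → 16000 → 20000 → 25600 — 5 stops raised (brighter).
Need 5 stops darker from the shutter speed: 20 → 15 → 13 → 10 → 8 → 6 → 5 → 4 → 3.2 → 2.5 → 2 → 1.6 → 1.3 → 1 → 0.8 → 0.6.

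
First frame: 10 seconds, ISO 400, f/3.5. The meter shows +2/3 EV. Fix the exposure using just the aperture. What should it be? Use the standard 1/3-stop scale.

f/4.5

Overexposed by 2/3 stop → need 2/3 stop darker.
Aperture: f/3.5 → f/4 → f/4.5.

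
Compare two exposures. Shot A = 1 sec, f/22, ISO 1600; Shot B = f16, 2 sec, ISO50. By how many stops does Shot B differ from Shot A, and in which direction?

3 stops darker

Aperture: f/22 → f/16 — 1 stop wider (brighter).
Shutter speed: 1 → 2 — 1 stop slower (brighter).
ISO: 1600 → 800 → 400 → 200 → 100 → 50 — 5 stops dropped (darker).
Net: +1 +1 −5 = −3 stops.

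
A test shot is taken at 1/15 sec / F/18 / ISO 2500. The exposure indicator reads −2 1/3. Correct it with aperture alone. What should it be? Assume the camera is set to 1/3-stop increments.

f/8

Underexposed by 2 1/3 stops → need 2 1/3 stops brighter.
Aperture: f/18 → f/16 → f/14 → f/13 → f/11 → f/10 → f/9 → f/8.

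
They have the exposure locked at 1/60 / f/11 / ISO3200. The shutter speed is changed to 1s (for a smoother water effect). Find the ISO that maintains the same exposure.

Shutter speed: 1/60 → 1/30 → 1/15 → 1/8 → 1/4 → 1/2 → 1 — 6 stops longer (brighter).
Need 6 stops darker from the ISO: 3200 → 1600 → 800 → 400 → 200 → 100 → 50.

ISO 50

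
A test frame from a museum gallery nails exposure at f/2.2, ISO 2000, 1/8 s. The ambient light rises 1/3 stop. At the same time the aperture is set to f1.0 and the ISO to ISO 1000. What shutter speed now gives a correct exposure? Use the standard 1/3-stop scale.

Scene light: 1/3 stop brighter.
Aperture: f/2.2 → f/2 → f/1.8 → f/1.6 → f/1.4 → f/1.2 → f/1.1 → f/1.0 — 2 1/3 stops larger aperture (brighter).
ISO: 2000 → 1600 → 1250 → 1000 — 1 stop lower (darker).
Net so far: 1 2/3 stops brighter. Shutter speed: 1/8 → 1/10 → 1/13 → 1/15 → 1/20 → 1/25.

1/25s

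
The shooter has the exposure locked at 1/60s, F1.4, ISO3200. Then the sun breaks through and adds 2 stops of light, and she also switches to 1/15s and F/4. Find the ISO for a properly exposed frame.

ISO 1600

Scene light: 2 stops brighter.
Shutter speed: 1/60 → 1/30 → 1/15 — 2 stops slower (brighter).
Aperture: f/1.4 → f/2 → f/2.8 → f/4 — 3 stops smaller aperture (darker).
Net so far: 1 stop brighter. ISO: 3200 → 1600.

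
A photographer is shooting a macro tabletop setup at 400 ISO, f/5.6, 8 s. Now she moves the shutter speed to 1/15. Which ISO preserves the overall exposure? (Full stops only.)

Shutter speed: 8 → 4 → 2 → 1 → 1/2 → 1/4 → 1/8 → 1/15 — 7 stops faster (darker).
Need 7 stops brighter from the ISO: 400 → 800 → 1600 → 3200 → 6400 → 12800 → 25600 → 51200.

ISO 51200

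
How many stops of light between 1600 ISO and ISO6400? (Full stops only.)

2 stops

1600 → 3200 → 6400 — count the steps: 2 stops.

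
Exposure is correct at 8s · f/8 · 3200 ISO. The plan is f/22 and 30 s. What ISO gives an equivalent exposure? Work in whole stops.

Aperture: f/8 → f/11 → f/16 → f/22 — 3 stops stopped down (darker).
Shutter speed: 8 → 15 → 30 — 2 stops longer (brighter).
Net change so far: 1 stop darker. Offset with the ISO: 3200 → 6400.

ISO 6400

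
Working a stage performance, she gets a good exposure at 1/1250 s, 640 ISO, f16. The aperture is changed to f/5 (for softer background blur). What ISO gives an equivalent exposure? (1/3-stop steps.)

ISO 64

Aperture: f/16 → f/14 → f/13 → f/11 → f/10 → f/9 → f/8 → f/7.1 → f/6.3 → f/5.6 → f/5 — 3 1/3 stops wider (brighter).
Need 3 1/3 stops darker from the ISO: 640 → 500 → 400 → 320 → 250 → 200 → 160 → 125 → 100 → 80 → 64.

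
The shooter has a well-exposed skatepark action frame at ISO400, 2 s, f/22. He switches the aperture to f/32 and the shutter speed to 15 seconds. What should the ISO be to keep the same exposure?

ISO 100

Aperture: f/22 → f/32 — 1 stop narrower (darker).
Shutter speed: 2 → 4 → 8 → 15 — 3 stops slower (brighter).
Net change so far: 2 stops brighter. Offset with the ISO: 400 → 200 → 100.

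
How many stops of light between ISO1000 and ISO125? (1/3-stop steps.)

1000 → 800 → 640 → 500 → 400 → 320 → 250 → 200 → 160 → 125 — count the steps: 9 third-stops = 3 stops.

3 stops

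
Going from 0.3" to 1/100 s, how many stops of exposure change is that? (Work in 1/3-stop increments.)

5 stops

0.3 → 1/4 → 1/5 → 1/6 → 1/8 → 1/10 → 1/13 → 1/15 → 1/20 → 1/25 → 1/30 → 1/40 → 1/50 → 1/60 → 1/80 → 1/100 — count the steps: 15 third-stops = 5 stops.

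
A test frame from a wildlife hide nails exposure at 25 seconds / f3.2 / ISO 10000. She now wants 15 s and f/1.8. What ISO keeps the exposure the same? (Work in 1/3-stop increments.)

ISO 5000

Shutter speed: 25 → 20 → 15 — 2/3 stop faster (darker).
Aperture: f/3.2 → f/2.8 → f/2.5 → f/2.2 → f/2 → f/1.8 — 1 2/3 stops larger aperture (brighter).
Net change so far: 1 stop brighter. Offset with the ISO: 10000 → 8000 → 6400 → 5000.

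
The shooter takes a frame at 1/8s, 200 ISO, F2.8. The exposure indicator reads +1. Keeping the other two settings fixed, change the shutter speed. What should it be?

Overexposed by 1 stop → need 1 stop darker.
Shutter speed: 1/8 → 1/15.

1/15s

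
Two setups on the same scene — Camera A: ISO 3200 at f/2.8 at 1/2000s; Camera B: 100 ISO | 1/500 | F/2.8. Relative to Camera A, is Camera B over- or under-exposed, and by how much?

Aperture: unchanged.
Shutter speed: 1/2000 → 1/1000 → 1/500 — 2 stops longer (brighter).
ISO: 3200 → 1600 → 800 → 400 → 200 → 100 — 5 stops dropped (darker).
Net: +2 −5 = −3 stops.

3 stops darker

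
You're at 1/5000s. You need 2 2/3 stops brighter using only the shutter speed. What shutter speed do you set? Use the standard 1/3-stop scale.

1/800s

Shutter speed: 1/5000 → 1/4000 → 1/3200 → 1/2500 → 1/2000 → 1/1600 → 1/1250 → 1/1000 → 1/800 — 2 2/3 stops longer (brighter).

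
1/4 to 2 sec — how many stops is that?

3 stops

1/4 → 1/2 → 1 → 2 — count the steps: 3 stops.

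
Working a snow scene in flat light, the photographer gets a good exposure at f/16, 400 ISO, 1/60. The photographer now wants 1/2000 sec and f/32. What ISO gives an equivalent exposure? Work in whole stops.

Shutter speed: 1/60 → 1/125 → 1/250 → 1/500 → 1/1000 → 1/2000 — 5 stops shorter (darker).
Aperture: f/16 → f/22 → f/32 — 2 stops stopped down (darker).
Net change so far: 7 stops darker. Offset with the ISO: 400 → 800 → 1600 → 3200 → 6400 → 12800 → 25600 → 51200.

ISO 51200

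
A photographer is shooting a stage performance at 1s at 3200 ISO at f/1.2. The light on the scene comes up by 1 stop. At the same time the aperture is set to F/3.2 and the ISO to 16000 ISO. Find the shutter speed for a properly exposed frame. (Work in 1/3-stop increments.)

Scene light: 1 stop brighter.
Aperture: f/1.2 → f/1.4 → f/1.6 → f/1.8 → f/2 → f/2.2 → f/2.5 → f/2.8 → f/3.2 — 2 2/3 stops narrower (darker).
ISO: 3200 → 4000 → 5000 → 6400 → 8000 → 10000 → 12800 → 16000 — 2 1/3 stops higher (brighter).
Net so far: 2/3 stop brighter. Shutter speed: 1 → 0.8 → 0.6.

0.6 s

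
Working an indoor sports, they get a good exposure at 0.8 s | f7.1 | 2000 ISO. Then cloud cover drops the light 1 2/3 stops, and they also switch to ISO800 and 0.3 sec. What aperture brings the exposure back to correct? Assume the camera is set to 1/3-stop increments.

Scene light: 1 2/3 stops darker.
ISO: 2000 → 1600 → 1250 → 1000 → 800 — 1 1/3 stops lower (darker).
Shutter speed: 0.8 → 0.6 → 0.5 → 0.4 → 0.3 — 1 1/3 stops shorter (darker).
Net so far: 4 1/3 stops darker. Aperture: f/7.1 → f/6.3 → f/5.6 → f/5 → f/4.5 → f/4 → f/3.5 → f/3.2 → f/2.8 → f/2.5 → f/2.2 → f/2 → f/1.8 → f/1.6.

f/1.6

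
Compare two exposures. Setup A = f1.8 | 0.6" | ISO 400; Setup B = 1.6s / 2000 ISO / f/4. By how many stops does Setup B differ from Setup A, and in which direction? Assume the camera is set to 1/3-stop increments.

Aperture: f/1.8 → f/2 → f/2.2 → f/2.5 → f/2.8 → f/3.2 → f/3.5 → f/4 — 2 1/3 stops narrower (darker).
Shutter speed: 0.6 → 0.8 → 1 → 1.3 → 1.6 — 1 1/3 stops slower (brighter).
ISO: 400 → 500 → 640 → 800 → 1000 → 1250 → 1600 → 2000 — 2 1/3 stops raised (brighter).
Net: −2 1/3 +1 1/3 +2 1/3 = +1 1/3 stops.

1 1/3 stops brighter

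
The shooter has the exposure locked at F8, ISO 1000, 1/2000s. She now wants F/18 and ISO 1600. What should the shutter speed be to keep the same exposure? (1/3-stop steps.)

1/640s

Aperture: f/8 → f/9 → f/10 → f/11 → f/13 → f/14 → f/16 → f/18 — 2 1/3 stops narrower (darker).
ISO: 1000 → 1250 → 1600 — 2/3 stop raised (brighter).
Net change so far: 1 2/3 stops darker. Offset with the shutter speed: 1/2000 → 1/1600 → 1/1250 → 1/1000 → 1/800 → 1/640.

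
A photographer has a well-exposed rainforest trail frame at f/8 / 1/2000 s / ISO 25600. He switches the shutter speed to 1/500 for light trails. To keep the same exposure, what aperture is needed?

f/16

Shutter speed: 1/2000 → 1/1000 → 1/500 — 2 stops slower (brighter).
Need 2 stops darker from the aperture: f/8 → f/11 → f/16.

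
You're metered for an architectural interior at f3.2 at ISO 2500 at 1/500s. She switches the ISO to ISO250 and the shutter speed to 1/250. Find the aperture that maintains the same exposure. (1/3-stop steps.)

f/1.4

ISO: 2500 → 2000 → 1600 → 1250 → 1000 → 800 → 640 → 500 → 400 → 320 → 250 — 3 1/3 stops dropped (darker).
Shutter speed: 1/500 → 1/400 → 1/320 → 1/250 — 1 stop longer (brighter).
Net change so far: 2 1/3 stops darker. Offset with the aperture: f/3.2 → f/2.8 → f/2.5 → f/2.2 → f/2 → f/1.8 → f/1.6 → f/1.4.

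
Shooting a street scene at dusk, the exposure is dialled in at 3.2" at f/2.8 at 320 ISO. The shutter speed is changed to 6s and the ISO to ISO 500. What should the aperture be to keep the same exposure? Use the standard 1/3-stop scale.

Shutter speed: 3.2 → 4 → 5 → 6 — 1 stop longer (brighter).
ISO: 320 → 400 → 500 — 2/3 stop higher (brighter).
Net change so far: 1 2/3 stops brighter. Offset with the aperture: f/2.8 → f/3.2 → f/3.5 → f/4 → f/4.5 → f/5.

f/5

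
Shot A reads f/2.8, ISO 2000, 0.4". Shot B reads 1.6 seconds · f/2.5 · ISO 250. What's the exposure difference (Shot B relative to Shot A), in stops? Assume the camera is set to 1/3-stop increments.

2/3 stop darker

Aperture: f/2.8 → f/2.5 — 1/3 stop larger aperture (brighter).
Shutter speed: 0.4 → 0.5 → 0.6 → 0.8 → 1 → 1.3 → 1.6 — 2 stops longer (brighter).
ISO: 2000 → 1600 → 1250 → 1000 → 800 → 640 → 500 → 400 → 320 → 250 — 3 stops lower (darker).
Net: +1/3 +2 −3 = −2/3 stops.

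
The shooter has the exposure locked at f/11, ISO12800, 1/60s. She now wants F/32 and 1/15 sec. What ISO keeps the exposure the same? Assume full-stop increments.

Aperture: f/11 → f/16 → f/22 → f/32 — 3 stops narrower (darker).
Shutter speed: 1/60 → 1/30 → 1/15 — 2 stops slower (brighter).
Net change so far: 1 stop darker. Offset with the ISO: 12800 → 25600.

ISO 25600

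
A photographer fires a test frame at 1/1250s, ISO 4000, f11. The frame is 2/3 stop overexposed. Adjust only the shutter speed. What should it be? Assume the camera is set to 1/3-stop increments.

Overexposed by 2/3 stop → need 2/3 stop darker.
Shutter speed: 1/1250 → 1/1600 → 1/2000.

1/2000s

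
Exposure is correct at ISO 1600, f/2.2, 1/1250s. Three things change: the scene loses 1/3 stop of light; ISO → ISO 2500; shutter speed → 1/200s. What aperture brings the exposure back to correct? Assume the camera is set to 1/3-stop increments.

Scene light: 1/3 stop darker.
ISO: 1600 → 2000 → 2500 — 2/3 stop raised (brighter).
Shutter speed: 1/1250 → 1/1000 → 1/800 → 1/640 → 1/500 → 1/400 → 1/320 → 1/250 → 1/200 — 2 2/3 stops slower (brighter).
Net so far: 3 stops brighter. Aperture: f/2.2 → f/2.5 → f/2.8 → f/3.2 → f/3.5 → f/4 → f/4.5 → f/5 → f/5.6 → f/6.3.

f/6.3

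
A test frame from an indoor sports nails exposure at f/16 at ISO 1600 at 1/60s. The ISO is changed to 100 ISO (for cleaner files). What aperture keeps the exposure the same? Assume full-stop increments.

f/4

ISO: 1600 → 800 → 400 → 200 → 100 — 4 stops dropped (darker).
Need 4 stops brighter from the aperture: f/16 → f/11 → f/8 → f/5.6 → f/4.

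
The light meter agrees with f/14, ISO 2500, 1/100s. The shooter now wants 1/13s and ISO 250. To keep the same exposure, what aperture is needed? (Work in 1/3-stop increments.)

f/13

Shutter speed: 1/100 → 1/80 → 1/60 → 1/50 → 1/40 → 1/30 → 1/25 → 1/20 → 1/15 → 1/13 — 3 stops slower (brighter).
ISO: 2500 → 2000 → 1600 → 1250 → 1000 → 800 → 640 → 500 → 400 → 320 → 250 — 3 1/3 stops lower (darker).
Net change so far: 1/3 stop darker. Offset with the aperture: f/14 → f/13.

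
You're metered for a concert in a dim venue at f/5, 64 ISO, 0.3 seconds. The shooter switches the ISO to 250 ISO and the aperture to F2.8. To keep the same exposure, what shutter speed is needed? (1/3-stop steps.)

ISO: 64 → 80 → 100 → 125 → 160 → 200 → 250 — 2 stops higher (brighter).
Aperture: f/5 → f/4.5 → f/4 → f/3.5 → f/3.2 → f/2.8 — 1 2/3 stops larger aperture (brighter).
Net change so far: 3 2/3 stops brighter. Offset with the shutter speed: 0.3 → 1/4 → 1/5 → 1/6 → 1/8 → 1/10 → 1/13 → 1/15 → 1/20 → 1/25 → 1/30 → 1/40.

1/40s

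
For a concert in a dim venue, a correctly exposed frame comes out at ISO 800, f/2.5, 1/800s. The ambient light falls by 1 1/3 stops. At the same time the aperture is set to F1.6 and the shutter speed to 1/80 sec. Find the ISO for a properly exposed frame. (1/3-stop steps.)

ISO 80

Scene light: 1 1/3 stops darker.
Aperture: f/2.5 → f/2.2 → f/2 → f/1.8 → f/1.6 — 1 1/3 stops larger aperture (brighter).
Shutter speed: 1/800 → 1/640 → 1/500 → 1/400 → 1/320 → 1/250 → 1/200 → 1/160 → 1/125 → 1/100 → 1/80 — 3 1/3 stops longer (brighter).
Net so far: 3 1/3 stops brighter. ISO: 800 → 640 → 500 → 400 → 320 → 250 → 200 → 160 → 125 → 100 → 80.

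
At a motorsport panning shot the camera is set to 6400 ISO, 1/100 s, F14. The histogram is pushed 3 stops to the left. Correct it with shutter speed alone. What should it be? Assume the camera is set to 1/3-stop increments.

Underexposed by 3 stops → need 3 stops brighter.
Shutter speed: 1/100 → 1/80 → 1/60 → 1/50 → 1/40 → 1/30 → 1/25 → 1/20 → 1/15 → 1/13.

1/13s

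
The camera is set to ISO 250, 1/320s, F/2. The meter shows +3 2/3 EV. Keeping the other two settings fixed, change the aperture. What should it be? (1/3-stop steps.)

f/7.1

Overexposed by 3 2/3 stops → need 3 2/3 stops darker.
Aperture: f/2 → f/2.2 → f/2.5 → f/2.8 → f/3.2 → f/3.5 → f/4 → f/4.5 → f/5 → f/5.6 → f/6.3 → f/7.1.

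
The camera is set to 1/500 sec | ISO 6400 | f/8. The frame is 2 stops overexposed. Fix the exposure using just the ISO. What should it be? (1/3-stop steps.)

Overexposed by 2 stops → need 2 stops darker.
ISO: 6400 → 5000 → 4000 → 3200 → 2500 → 2000 → 1600.

ISO 1600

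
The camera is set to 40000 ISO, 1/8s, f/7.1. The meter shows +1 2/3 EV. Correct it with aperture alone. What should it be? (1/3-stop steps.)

f/13

Overexposed by 1 2/3 stops → need 1 2/3 stops darker.
Aperture: f/7.1 → f/8 → f/9 → f/10 → f/11 → f/13.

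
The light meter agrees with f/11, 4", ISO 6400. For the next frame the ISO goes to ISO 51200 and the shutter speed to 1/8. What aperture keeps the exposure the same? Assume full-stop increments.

ISO: 6400 → 12800 → 25600 → 51200 — 3 stops raised (brighter).
Shutter speed: 4 → 2 → 1 → 1/2 → 1/4 → 1/8 — 5 stops faster (darker).
Net change so far: 2 stops darker. Offset with the aperture: f/11 → f/8 → f/5.6.

f/5.6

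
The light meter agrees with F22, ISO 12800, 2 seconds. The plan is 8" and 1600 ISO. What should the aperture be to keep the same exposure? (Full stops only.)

f/16

Shutter speed: 2 → 4 → 8 — 2 stops longer (brighter).
ISO: 12800 → 6400 → 3200 → 1600 — 3 stops lower (darker).
Net change so far: 1 stop darker. Offset with the aperture: f/22 → f/16.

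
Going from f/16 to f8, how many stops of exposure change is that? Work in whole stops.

2 stops

f/16 → f/11 → f/8 — count the steps: 2 stops.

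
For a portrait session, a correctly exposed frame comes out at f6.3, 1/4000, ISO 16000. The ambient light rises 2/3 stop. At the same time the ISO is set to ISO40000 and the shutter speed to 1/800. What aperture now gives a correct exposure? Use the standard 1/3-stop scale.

f/29

Scene light: 2/3 stop brighter.
ISO: 16000 → 20000 → 25600 → 32000 → 40000 — 1 1/3 stops higher (brighter).
Shutter speed: 1/4000 → 1/3200 → 1/2500 → 1/2000 → 1/1600 → 1/1250 → 1/1000 → 1/800 — 2 1/3 stops slower (brighter).
Net so far: 4 1/3 stops brighter. Aperture: f/6.3 → f/7.1 → f/8 → f/9 → f/10 → f/11 → f/13 → f/14 → f/16 → f/18 → f/20 → f/22 → f/25 → f/29.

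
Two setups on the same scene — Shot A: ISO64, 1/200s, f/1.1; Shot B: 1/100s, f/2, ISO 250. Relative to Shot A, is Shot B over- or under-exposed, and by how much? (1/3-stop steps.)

Aperture: f/1.1 → f/1.2 → f/1.4 → f/1.6 → f/1.8 → f/2 — 1 2/3 stops stopped down (darker).
Shutter speed: 1/200 → 1/160 → 1/125 → 1/100 — 1 stop longer (brighter).
ISO: 64 → 80 → 100 → 125 → 160 → 200 → 250 — 2 stops raised (brighter).
Net: −1 2/3 +1 +2 = +1 1/3 stops.

1 1/3 stops brighter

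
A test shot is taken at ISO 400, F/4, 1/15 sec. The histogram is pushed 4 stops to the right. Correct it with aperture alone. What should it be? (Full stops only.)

f/16

Overexposed by 4 stops → need 4 stops darker.
Aperture: f/4 → f/5.6 → f/8 → f/11 → f/16.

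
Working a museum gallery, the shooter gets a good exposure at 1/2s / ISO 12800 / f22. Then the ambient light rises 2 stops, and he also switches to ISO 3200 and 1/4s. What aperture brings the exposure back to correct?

f/16

Scene light: 2 stops brighter.
ISO: 12800 → 6400 → 3200 — 2 stops lower (darker).
Shutter speed: 1/2 → 1/4 — 1 stop shorter (darker).
Net so far: 1 stop darker. Aperture: f/22 → f/16.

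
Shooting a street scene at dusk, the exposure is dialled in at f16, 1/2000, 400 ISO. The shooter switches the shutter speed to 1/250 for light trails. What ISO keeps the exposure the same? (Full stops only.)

ISO 50

Shutter speed: 1/2000 → 1/1000 → 1/500 → 1/250 — 3 stops slower (brighter).
Need 3 stops darker from the ISO: 400 → 200 → 100 → 50.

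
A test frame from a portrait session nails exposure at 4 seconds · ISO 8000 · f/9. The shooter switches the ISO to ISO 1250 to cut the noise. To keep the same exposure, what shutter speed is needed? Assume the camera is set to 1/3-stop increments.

25 s

ISO: 8000 → 6400 → 5000 → 4000 → 3200 → 2500 → 2000 → 1600 → 1250 — 2 2/3 stops dropped (darker).
Need 2 2/3 stops brighter from the shutter speed: 4 → 5 → 6 → 8 → 10 → 13 → 15 → 20 → 25.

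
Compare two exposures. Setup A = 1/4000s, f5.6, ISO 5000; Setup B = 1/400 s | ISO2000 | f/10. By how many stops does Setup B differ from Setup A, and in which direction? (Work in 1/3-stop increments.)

Aperture: f/5.6 → f/6.3 → f/7.1 → f/8 → f/9 → f/10 — 1 2/3 stops narrower (darker).
Shutter speed: 1/4000 → 1/3200 → 1/2500 → 1/2000 → 1/1600 → 1/1250 → 1/1000 → 1/800 → 1/640 → 1/500 → 1/400 — 3 1/3 stops slower (brighter).
ISO: 5000 → 4000 → 3200 → 2500 → 2000 — 1 1/3 stops lower (darker).
Net: −1 2/3 +3 1/3 −1 1/3 = +1/3 stops.

1/3 stop brighter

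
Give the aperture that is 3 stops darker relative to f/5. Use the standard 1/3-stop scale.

f/14

Aperture: f/5 → f/5.6 → f/6.3 → f/7.1 → f/8 → f/9 → f/10 → f/11 → f/13 → f/14 — 3 stops smaller aperture (darker).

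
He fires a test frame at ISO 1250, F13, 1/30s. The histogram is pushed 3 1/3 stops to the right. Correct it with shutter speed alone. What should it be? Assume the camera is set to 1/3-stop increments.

1/320s

Overexposed by 3 1/3 stops → need 3 1/3 stops darker.
Shutter speed: 1/30 → 1/40 → 1/50 → 1/60 → 1/80 → 1/100 → 1/125 → 1/160 → 1/200 → 1/250 → 1/320.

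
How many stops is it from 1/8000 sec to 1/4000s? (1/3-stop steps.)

1 stop

1/8000 → 1/6400 → 1/5000 → 1/4000 — count the steps: 3 third-stops = 1 stop.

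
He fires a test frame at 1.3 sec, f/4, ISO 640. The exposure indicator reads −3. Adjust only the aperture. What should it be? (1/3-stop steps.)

f/1.4

Underexposed by 3 stops → need 3 stops brighter.
Aperture: f/4 → f/3.5 → f/3.2 → f/2.8 → f/2.5 → f/2.2 → f/2 → f/1.8 → f/1.6 → f/1.4.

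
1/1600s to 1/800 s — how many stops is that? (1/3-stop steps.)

1 stop

1/1600 → 1/1250 → 1/1000 → 1/800 — count the steps: 3 third-stops = 1 stop.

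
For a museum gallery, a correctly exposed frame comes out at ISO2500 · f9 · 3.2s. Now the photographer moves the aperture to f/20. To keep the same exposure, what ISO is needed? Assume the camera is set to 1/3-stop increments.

Aperture: f/9 → f/10 → f/11 → f/13 → f/14 → f/16 → f/18 → f/20 — 2 1/3 stops narrower (darker).
Need 2 1/3 stops brighter from the ISO: 2500 → 3200 → 4000 → 5000 → 6400 → 8000 → 10000 → 12800.

ISO 12800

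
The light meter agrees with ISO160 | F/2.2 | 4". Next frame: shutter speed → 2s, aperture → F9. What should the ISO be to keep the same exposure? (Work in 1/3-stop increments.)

Shutter speed: 4 → 3.2 → 2.5 → 2 — 1 stop faster (darker).
Aperture: f/2.2 → f/2.5 → f/2.8 → f/3.2 → f/3.5 → f/4 → f/4.5 → f/5 → f/5.6 → f/6.3 → f/7.1 → f/8 → f/9 — 4 stops smaller aperture (darker).
Net change so far: 5 stops darker. Offset with the ISO: 160 → 200 → 250 → 320 → 400 → 500 → 640 → 800 → 1000 → 1250 → 1600 → 2000 → 2500 → 3200 → 4000 → 5000.

ISO 5000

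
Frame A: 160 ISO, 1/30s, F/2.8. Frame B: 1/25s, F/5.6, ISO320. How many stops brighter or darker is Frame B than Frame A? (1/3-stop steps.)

2/3 stop darker

Aperture: f/2.8 → f/3.2 → f/3.5 → f/4 → f/4.5 → f/5 → f/5.6 — 2 stops stopped down (darker).
Shutter speed: 1/30 → 1/25 — 1/3 stop longer (brighter).
ISO: 160 → 200 → 250 → 320 — 1 stop higher (brighter).
Net: −2 +1/3 +1 = −2/3 stops.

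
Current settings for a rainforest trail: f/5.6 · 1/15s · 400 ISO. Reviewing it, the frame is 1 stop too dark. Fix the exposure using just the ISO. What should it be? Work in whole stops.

ISO 800

Underexposed by 1 stop → need 1 stop brighter.
ISO: 400 → 800.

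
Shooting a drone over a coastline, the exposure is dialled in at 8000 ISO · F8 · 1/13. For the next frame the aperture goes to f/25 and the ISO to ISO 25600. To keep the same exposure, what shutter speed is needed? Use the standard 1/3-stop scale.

1/4s

Aperture: f/8 → f/9 → f/10 → f/11 → f/13 → f/14 → f/16 → f/18 → f/20 → f/22 → f/25 — 3 1/3 stops smaller aperture (darker).
ISO: 8000 → 10000 → 12800 → 16000 → 20000 → 25600 — 1 2/3 stops raised (brighter).
Net change so far: 1 2/3 stops darker. Offset with the shutter speed: 1/13 → 1/10 → 1/8 → 1/6 → 1/5 → 1/4.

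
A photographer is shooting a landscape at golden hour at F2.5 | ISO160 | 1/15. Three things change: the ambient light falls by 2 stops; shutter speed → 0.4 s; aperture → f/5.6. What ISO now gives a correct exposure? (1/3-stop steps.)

ISO 500

Scene light: 2 stops darker.
Shutter speed: 1/15 → 1/13 → 1/10 → 1/8 → 1/6 → 1/5 → 1/4 → 0.3 → 0.4 — 2 2/3 stops slower (brighter).
Aperture: f/2.5 → f/2.8 → f/3.2 → f/3.5 → f/4 → f/4.5 → f/5 → f/5.6 — 2 1/3 stops stopped down (darker).
Net so far: 1 2/3 stops darker. ISO: 160 → 200 → 250 → 320 → 400 → 500.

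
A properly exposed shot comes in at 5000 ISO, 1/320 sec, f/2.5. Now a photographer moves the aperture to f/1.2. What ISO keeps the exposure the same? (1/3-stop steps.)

Aperture: f/2.5 → f/2.2 → f/2 → f/1.8 → f/1.6 → f/1.4 → f/1.2 — 2 stops opened up (brighter).
Need 2 stops darker from the ISO: 5000 → 4000 → 3200 → 2500 → 2000 → 1600 → 1250.

ISO 1250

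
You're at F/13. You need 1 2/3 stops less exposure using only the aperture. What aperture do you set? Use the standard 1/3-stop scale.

Aperture: f/13 → f/14 → f/16 → f/18 → f/20 → f/22 — 1 2/3 stops narrower (darker).

f/22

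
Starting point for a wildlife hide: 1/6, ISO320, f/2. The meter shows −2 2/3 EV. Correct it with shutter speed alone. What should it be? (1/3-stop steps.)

1 s

Underexposed by 2 2/3 stops → need 2 2/3 stops brighter.
Shutter speed: 1/6 → 1/5 → 1/4 → 0.3 → 0.4 → 0.5 → 0.6 → 0.8 → 1.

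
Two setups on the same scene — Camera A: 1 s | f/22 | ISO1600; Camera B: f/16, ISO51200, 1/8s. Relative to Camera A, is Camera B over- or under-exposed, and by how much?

3 stops brighter

Aperture: f/22 → f/16 — 1 stop larger aperture (brighter).
Shutter speed: 1 → 1/2 → 1/4 → 1/8 — 3 stops faster (darker).
ISO: 1600 → 3200 → 6400 → 12800 → 25600 → 51200 — 5 stops higher (brighter).
Net: +1 −3 +5 = +3 stops.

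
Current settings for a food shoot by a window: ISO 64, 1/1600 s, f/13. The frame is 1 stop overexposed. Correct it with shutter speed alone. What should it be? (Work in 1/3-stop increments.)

Overexposed by 1 stop → need 1 stop darker.
Shutter speed: 1/1600 → 1/2000 → 1/2500 → 1/3200.

1/3200s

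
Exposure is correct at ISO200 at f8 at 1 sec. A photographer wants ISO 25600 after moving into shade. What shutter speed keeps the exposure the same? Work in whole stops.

1/125s

ISO: 200 → 400 → 800 → 1600 → 3200 → 6400 → 12800 → 25600 — 7 stops raised (brighter).
Need 7 stops darker from the shutter speed: 1 → 1/2 → 1/4 → 1/8 → 1/15 → 1/30 → 1/60 → 1/125.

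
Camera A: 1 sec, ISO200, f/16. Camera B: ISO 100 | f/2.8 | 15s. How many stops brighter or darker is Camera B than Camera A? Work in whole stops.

Aperture: f/16 → f/11 → f/8 → f/5.6 → f/4 → f/2.8 — 5 stops larger aperture (brighter).
Shutter speed: 1 → 2 → 4 → 8 → 15 — 4 stops slower (brighter).
ISO: 200 → 100 — 1 stop lower (darker).
Net: +5 +4 −1 = +8 stops.

8 stops brighter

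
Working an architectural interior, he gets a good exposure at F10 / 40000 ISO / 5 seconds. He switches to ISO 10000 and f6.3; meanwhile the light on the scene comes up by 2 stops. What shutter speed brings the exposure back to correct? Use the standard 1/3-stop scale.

2 s

Scene light: 2 stops brighter.
ISO: 40000 → 32000 → 25600 → 20000 → 16000 → 12800 → 10000 — 2 stops dropped (darker).
Aperture: f/10 → f/9 → f/8 → f/7.1 → f/6.3 — 1 1/3 stops wider (brighter).
Net so far: 1 1/3 stops brighter. Shutter speed: 5 → 4 → 3.2 → 2.5 → 2.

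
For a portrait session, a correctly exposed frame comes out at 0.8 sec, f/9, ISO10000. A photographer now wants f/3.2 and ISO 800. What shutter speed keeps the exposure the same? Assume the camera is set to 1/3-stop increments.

1.3 s

Aperture: f/9 → f/8 → f/7.1 → f/6.3 → f/5.6 → f/5 → f/4.5 → f/4 → f/3.5 → f/3.2 — 3 stops larger aperture (brighter).
ISO: 10000 → 8000 → 6400 → 5000 → 4000 → 3200 → 2500 → 2000 → 1600 → 1250 → 1000 → 800 — 3 2/3 stops lower (darker).
Net change so far: 2/3 stop darker. Offset with the shutter speed: 0.8 → 1 → 1.3.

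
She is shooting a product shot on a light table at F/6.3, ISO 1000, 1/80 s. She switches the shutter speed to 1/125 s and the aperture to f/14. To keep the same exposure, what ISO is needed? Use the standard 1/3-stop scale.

ISO 8000

Shutter speed: 1/80 → 1/100 → 1/125 — 2/3 stop shorter (darker).
Aperture: f/6.3 → f/7.1 → f/8 → f/9 → f/10 → f/11 → f/13 → f/14 — 2 1/3 stops narrower (darker).
Net change so far: 3 stops darker. Offset with the ISO: 1000 → 1250 → 1600 → 2000 → 2500 → 3200 → 4000 → 5000 → 6400 → 8000.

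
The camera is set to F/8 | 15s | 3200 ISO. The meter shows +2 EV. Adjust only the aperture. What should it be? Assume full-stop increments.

f/16

Overexposed by 2 stops → need 2 stops darker.
Aperture: f/8 → f/11 → f/16.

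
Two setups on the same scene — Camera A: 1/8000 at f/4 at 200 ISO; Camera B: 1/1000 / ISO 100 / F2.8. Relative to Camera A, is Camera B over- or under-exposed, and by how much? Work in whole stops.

Aperture: f/4 → f/2.8 — 1 stop larger aperture (brighter).
Shutter speed: 1/8000 → 1/4000 → 1/2000 → 1/1000 — 3 stops slower (brighter).
ISO: 200 → 100 — 1 stop dropped (darker).
Net: +1 +3 −1 = +3 stops.

3 stops brighter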